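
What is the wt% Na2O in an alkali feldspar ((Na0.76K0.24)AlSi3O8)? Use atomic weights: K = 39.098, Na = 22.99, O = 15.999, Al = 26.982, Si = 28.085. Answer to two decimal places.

8.85 wt%

M((Na0.76K0.24)AlSi3O8) = 266.085 g/mol; M(Na2O) = 61.979 g/mol.
Moles Na2O per formula unit = 0.76 Na ÷ 2 = 0.3800.
Na2O fraction = (0.3800 × 61.979) / 266.085 = 23.552/266.085 = 0.0885.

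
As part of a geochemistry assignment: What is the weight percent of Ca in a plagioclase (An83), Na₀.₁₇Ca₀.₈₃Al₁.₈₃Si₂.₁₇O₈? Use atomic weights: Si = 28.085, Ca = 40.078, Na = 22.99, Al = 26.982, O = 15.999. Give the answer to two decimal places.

Molar mass of Na₀.₁₇Ca₀.₈₃Al₁.₈₃Si₂.₁₇O₈: 0.17*22.99 + 0.83*40.078 + 1.83*26.982 + 2.17*28.085 + 8*15.999 = 275.487 g/mol.
Mass of Ca per formula unit: 0.83 × 40.078 = 33.265 g.
Weight fraction Ca = 33.265 / 275.487 = 0.1207.

12.07 weight percent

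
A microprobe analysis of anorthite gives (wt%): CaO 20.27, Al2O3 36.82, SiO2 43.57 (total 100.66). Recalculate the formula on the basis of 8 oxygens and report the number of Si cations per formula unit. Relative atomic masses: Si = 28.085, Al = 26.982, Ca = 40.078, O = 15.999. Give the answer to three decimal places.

20.27 wt% CaO ÷ 56.077 g/mol = 0.36147 mol, giving 0.36147 Ca and 0.36147 O.
36.82 wt% Al2O3 ÷ 101.961 g/mol = 0.36112 mol, giving 0.72224 Al and 1.08336 O.
43.57 wt% SiO2 ÷ 60.083 g/mol = 0.72516 mol, giving 0.72516 Si and 1.45032 O.
Oxygen sums to 2.89515; scaling by 8/2.89515 = 2.76324 puts the formula on 8 O.
Si: 0.72516 × 2.76324 = 2.004 atoms per formula unit.

2.004 Si apfu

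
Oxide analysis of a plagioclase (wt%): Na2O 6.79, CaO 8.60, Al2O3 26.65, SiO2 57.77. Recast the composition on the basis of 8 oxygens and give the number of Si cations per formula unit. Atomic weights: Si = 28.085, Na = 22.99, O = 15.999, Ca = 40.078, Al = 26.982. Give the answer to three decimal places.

Na2O (M=61.979): mol = 0.10955; Na = 0.21910, O = 0.10955.
CaO (M=56.077): mol = 0.15336; Ca = 0.15336, O = 0.15336.
Al2O3 (M=101.961): mol = 0.26137; Al = 0.52274, O = 0.78411.
SiO2 (M=60.083): mol = 0.96150; Si = 0.96150, O = 1.92300.
ΣO = 2.97002; factor = 8/ΣO = 2.69358.
Si apfu = 0.96150 × 2.69358 = 2.590.

2.590 Si apfu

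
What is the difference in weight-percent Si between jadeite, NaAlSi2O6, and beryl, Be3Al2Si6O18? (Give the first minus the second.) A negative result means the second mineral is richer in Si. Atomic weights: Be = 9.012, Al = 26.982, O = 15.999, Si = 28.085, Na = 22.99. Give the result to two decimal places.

-3.56 percentage points

Si in NaAlSi2O6: molar mass 202.136 g/mol; 2×28.085 = 56.170 g → 27.79 wt%.
Si in Be3Al2Si6O18: molar mass 537.492 g/mol; 6×28.085 = 168.510 g → 31.35 wt%.
Difference = 27.79 − 31.35 = -3.56 percentage points.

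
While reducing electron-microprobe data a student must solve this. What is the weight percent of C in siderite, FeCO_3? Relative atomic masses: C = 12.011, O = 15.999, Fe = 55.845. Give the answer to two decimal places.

M(FeCO_3) = 115.853 g/mol.
C contributes 1 × 12.011 = 12.011 g per mole.
12.011/115.853 = 0.1037 → 10.37%.

10.37 mass %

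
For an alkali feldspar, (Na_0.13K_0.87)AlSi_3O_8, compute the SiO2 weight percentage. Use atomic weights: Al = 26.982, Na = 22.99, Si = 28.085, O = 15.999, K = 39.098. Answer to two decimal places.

65.25 wt%

M((Na_0.13K_0.87)AlSi_3O_8) = 276.233 g/mol; M(SiO2) = 60.083 g/mol.
Moles SiO2 per formula unit = 3 Si ÷ 1 = 3.0000.
SiO2 fraction = (3.0000 × 60.083) / 276.233 = 180.249/276.233 = 0.6525.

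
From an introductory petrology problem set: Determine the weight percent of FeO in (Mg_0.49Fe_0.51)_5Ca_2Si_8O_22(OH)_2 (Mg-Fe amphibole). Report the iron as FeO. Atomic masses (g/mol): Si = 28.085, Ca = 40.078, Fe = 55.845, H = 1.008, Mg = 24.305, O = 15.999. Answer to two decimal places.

Formula mass = 892.780 g/mol.
2.55 Fe → 2.5500 mol FeO per formula unit; M(FeO) = 71.844, so FeO mass = 183.202 g.
183.202/892.780 × 100 = 20.52 wt%.

20.52 wt%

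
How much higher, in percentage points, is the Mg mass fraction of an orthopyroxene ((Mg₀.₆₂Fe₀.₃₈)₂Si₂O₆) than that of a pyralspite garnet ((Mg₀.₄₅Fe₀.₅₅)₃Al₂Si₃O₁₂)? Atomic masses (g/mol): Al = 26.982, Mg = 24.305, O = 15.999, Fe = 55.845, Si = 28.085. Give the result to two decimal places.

Mg in (Mg₀.₆₂Fe₀.₃₈)₂Si₂O₆: molar mass 224.744 g/mol; 1.24×24.305 = 30.138 g → 13.41 wt%.
Mg in (Mg₀.₄₅Fe₀.₅₅)₃Al₂Si₃O₁₂: molar mass 455.163 g/mol; 1.35×24.305 = 32.812 g → 7.21 wt%.
Difference = 13.41 − 7.21 = 6.20 percentage points.

6.20 percentage points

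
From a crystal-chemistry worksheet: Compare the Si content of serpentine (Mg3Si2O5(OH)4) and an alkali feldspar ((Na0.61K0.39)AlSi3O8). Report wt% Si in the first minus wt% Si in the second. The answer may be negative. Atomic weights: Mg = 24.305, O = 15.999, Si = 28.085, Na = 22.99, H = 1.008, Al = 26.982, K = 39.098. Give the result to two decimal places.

Si in Mg3Si2O5(OH)4: molar mass 277.108 g/mol; 2×28.085 = 56.170 g → 20.27 wt%.
Si in (Na0.61K0.39)AlSi3O8: molar mass 268.501 g/mol; 3×28.085 = 84.255 g → 31.38 wt%.
Difference = 20.27 − 31.38 = -11.11 percentage points.

-11.11 percentage points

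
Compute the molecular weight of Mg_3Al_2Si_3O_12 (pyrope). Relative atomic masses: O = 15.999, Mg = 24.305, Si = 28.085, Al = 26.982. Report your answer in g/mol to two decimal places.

The formula mass is the sum 3*24.305 + 2*26.982 + 3*28.085 + 12*15.999.

403.12 g/mol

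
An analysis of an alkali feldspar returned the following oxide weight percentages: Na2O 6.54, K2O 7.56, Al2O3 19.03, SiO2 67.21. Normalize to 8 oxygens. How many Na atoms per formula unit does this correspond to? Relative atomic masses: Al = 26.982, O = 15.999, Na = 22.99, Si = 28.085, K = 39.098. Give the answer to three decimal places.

Na2O: 6.54/61.979 = 0.10552 mol → 0.21104 mol Na, 0.10552 mol O.
K2O: 7.56/94.195 = 0.08026 mol → 0.16052 mol K, 0.08026 mol O.
Al2O3: 19.03/101.961 = 0.18664 mol → 0.37328 mol Al, 0.55992 mol O.
SiO2: 67.21/60.083 = 1.11862 mol → 1.11862 mol Si, 2.23724 mol O.
Total oxygen = 2.98294 mol. Normalization factor = 8/2.98294 = 2.68192.
Na per 8 O = 0.21104 × 2.68192 = 0.566.

0.566 Na apfu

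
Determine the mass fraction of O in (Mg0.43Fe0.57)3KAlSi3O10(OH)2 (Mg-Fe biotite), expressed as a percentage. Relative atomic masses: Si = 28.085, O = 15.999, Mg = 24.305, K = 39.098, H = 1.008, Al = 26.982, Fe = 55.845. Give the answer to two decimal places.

40.75 wt%

Molar mass of (Mg0.43Fe0.57)3KAlSi3O10(OH)2: 1.29×24.305 + 1.71×55.845 + 1×39.098 + 1×26.982 + 3×28.085 + 12×15.999 + 2×1.008 = 471.187 g/mol.
Mass of O per formula unit: 12 × 15.999 = 191.988 g.
Weight fraction O = 191.988 / 471.187 = 0.4075.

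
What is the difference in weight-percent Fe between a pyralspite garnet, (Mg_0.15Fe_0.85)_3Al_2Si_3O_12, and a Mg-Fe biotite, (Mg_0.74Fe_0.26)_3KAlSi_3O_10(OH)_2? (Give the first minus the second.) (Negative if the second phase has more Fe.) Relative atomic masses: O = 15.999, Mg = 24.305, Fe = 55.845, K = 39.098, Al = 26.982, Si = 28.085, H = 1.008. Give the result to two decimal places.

First mineral: 142.405 g Fe in 483.549 g formula = 29.45 wt% Fe.
Second mineral: 43.559 g Fe in 441.855 g formula = 9.86 wt% Fe.
29.45% − 9.86% gives a difference of 19.59 percentage points.

19.59 percentage points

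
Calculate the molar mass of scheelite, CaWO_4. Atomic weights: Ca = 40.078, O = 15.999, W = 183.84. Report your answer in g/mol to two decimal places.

M = 1×40.078 + 1×183.84 + 4×15.999

287.91 g/mol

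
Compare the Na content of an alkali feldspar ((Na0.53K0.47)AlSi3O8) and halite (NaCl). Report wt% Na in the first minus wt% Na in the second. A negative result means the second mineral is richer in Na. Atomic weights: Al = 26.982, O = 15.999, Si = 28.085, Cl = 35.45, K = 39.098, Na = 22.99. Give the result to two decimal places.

M((Na0.53K0.47)AlSi3O8) = 269.790 g/mol, so wt% Na = 12.185/269.790 × 100 = 4.52%.
M(NaCl) = 58.440 g/mol, so wt% Na = 22.990/58.440 × 100 = 39.34%.
4.52 − 39.34 = -34.82 pp.

-34.82 percentage points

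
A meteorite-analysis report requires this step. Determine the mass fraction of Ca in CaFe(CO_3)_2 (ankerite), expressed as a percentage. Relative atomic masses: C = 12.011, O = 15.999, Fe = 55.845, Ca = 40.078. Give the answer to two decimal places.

18.56 wt%

M(CaFe(CO_3)_2) = 215.939 g/mol.
Ca contributes 1 × 40.078 = 40.078 g per mole.
40.078/215.939 = 0.1856 → 18.56%.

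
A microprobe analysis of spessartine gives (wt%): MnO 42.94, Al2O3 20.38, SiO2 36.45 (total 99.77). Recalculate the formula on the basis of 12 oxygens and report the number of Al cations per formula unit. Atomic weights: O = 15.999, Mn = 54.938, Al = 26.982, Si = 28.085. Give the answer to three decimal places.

MnO (M=70.937): mol = 0.60533; Mn = 0.60533, O = 0.60533.
Al2O3 (M=101.961): mol = 0.19988; Al = 0.39976, O = 0.59964.
SiO2 (M=60.083): mol = 0.60666; Si = 0.60666, O = 1.21332.
ΣO = 2.41829; factor = 12/ΣO = 4.96218.
Al apfu = 0.39976 × 4.96218 = 1.984.

1.984 Al apfu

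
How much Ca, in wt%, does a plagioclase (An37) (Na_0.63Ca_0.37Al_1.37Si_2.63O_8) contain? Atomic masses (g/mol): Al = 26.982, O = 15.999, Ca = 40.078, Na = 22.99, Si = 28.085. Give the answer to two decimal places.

M(Na_0.63Ca_0.37Al_1.37Si_2.63O_8) = 268.133 g/mol.
Ca contributes 0.37 × 40.078 = 14.829 g per mole.
14.829/268.133 = 0.0553 → 5.53%.

5.53 wt%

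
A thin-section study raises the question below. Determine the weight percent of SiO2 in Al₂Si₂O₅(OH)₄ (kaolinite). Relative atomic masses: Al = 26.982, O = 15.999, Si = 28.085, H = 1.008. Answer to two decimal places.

Molar mass of Al₂Si₂O₅(OH)₄ = 2×26.982 + 2×28.085 + 9×15.999 + 4×1.008 = 258.157 g/mol.
Each formula unit contains 2 Si, equivalent to 2/1 = 2.0000 mol SiO2.
M(SiO2) = 1×28.085 + 2×15.999 = 60.083 g/mol.
Mass of SiO2 per formula unit = 2.0000 × 60.083 = 120.166 g.
SiO2 wt% = 120.166 / 258.157 × 100 = 46.55%.

46.55 wt%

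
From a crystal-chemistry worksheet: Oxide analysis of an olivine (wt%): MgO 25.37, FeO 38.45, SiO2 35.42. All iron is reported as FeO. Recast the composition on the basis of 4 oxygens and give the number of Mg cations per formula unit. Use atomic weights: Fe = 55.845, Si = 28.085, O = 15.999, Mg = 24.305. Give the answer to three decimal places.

MgO (M=40.304): mol = 0.62947; Mg = 0.62947, O = 0.62947.
FeO (M=71.844): mol = 0.53519; Fe = 0.53519, O = 0.53519.
SiO2 (M=60.083): mol = 0.58952; Si = 0.58952, O = 1.17904.
ΣO = 2.34370; factor = 4/ΣO = 1.70670.
Mg apfu = 0.62947 × 1.70670 = 1.074.

1.074 Mg apfu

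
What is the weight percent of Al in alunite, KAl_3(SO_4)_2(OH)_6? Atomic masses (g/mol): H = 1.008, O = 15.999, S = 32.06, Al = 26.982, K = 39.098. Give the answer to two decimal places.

19.54 wt%

Formula mass = 1*39.098 + 3*26.982 + 2*32.06 + 14*15.999 + 6*1.008 = 414.198 g/mol, of which 80.946 g is Al.
So Al makes up 80.946/414.198 = 0.1954 of the mass, i.e. 19.54%.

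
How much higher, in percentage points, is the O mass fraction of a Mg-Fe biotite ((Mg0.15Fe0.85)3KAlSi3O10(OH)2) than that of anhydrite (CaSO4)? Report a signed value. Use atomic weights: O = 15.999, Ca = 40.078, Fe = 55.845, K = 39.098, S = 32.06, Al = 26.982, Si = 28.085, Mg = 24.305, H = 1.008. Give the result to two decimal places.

-8.43 percentage points

M((Mg0.15Fe0.85)3KAlSi3O10(OH)2) = 497.681 g/mol, so wt% O = 191.988/497.681 × 100 = 38.58%.
M(CaSO4) = 136.134 g/mol, so wt% O = 63.996/136.134 × 100 = 47.01%.
38.58 − 47.01 = -8.43 pp.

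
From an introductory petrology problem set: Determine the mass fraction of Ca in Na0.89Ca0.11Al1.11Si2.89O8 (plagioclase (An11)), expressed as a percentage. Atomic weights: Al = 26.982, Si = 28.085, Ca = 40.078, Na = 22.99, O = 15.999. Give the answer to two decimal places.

Formula mass = 0.89×22.99 + 0.11×40.078 + 1.11×26.982 + 2.89×28.085 + 8×15.999 = 263.977 g/mol, of which 4.409 g is Ca.
So Ca makes up 4.409/263.977 = 0.0167 of the mass, i.e. 1.67%.

1.67 mass %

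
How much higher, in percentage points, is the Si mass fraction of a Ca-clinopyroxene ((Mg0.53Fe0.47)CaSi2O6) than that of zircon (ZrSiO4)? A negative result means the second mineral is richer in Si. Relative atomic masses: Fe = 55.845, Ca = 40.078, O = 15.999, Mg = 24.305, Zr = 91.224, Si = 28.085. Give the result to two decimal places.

Si in (Mg0.53Fe0.47)CaSi2O6: molar mass 231.371 g/mol; 2×28.085 = 56.170 g → 24.28 wt%.
Si in ZrSiO4: molar mass 183.305 g/mol; 1×28.085 = 28.085 g → 15.32 wt%.
Difference = 24.28 − 15.32 = 8.96 percentage points.

8.96 percentage points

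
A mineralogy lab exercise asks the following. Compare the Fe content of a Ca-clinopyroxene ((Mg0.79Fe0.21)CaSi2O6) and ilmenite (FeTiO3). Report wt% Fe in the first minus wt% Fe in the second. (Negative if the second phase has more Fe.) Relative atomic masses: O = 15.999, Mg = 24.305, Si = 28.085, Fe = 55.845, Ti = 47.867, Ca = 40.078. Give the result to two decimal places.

First mineral: 11.727 g Fe in 223.170 g formula = 5.25 wt% Fe.
Second mineral: 55.845 g Fe in 151.709 g formula = 36.81 wt% Fe.
5.25% − 36.81% gives a difference of -31.56 percentage points.

-31.56 percentage points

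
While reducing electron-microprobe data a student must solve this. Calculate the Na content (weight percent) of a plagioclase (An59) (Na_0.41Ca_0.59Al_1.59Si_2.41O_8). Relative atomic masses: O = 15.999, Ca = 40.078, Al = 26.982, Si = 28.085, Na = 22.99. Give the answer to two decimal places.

Formula mass = 0.41*22.99 + 0.59*40.078 + 1.59*26.982 + 2.41*28.085 + 8*15.999 = 271.650 g/mol, of which 9.426 g is Na.
So Na makes up 9.426/271.650 = 0.0347 of the mass, i.e. 3.47%.

3.47 weight percent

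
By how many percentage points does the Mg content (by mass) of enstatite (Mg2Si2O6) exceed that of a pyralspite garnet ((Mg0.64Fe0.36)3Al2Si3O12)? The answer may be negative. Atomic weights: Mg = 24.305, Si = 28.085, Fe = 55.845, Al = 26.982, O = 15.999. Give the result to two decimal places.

M(Mg2Si2O6) = 200.774 g/mol, so wt% Mg = 48.610/200.774 × 100 = 24.21%.
M((Mg0.64Fe0.36)3Al2Si3O12) = 437.185 g/mol, so wt% Mg = 46.666/437.185 × 100 = 10.67%.
24.21 − 10.67 = 13.54 pp.

13.54 percentage points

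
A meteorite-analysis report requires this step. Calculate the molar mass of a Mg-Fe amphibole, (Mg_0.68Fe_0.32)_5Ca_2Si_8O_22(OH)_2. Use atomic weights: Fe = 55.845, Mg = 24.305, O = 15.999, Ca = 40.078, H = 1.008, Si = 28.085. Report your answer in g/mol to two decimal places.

862.82 g/mol

The formula mass is the sum 3.40*24.305 + 1.60*55.845 + 2*40.078 + 8*28.085 + 24*15.999 + 2*1.008.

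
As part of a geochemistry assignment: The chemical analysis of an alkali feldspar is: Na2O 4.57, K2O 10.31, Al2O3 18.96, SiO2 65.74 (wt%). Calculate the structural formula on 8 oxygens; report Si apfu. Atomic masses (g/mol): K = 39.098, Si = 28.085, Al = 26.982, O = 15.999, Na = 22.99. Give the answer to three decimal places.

4.57 wt% Na2O ÷ 61.979 g/mol = 0.07373 mol, giving 0.14746 Na and 0.07373 O.
10.31 wt% K2O ÷ 94.195 g/mol = 0.10945 mol, giving 0.21890 K and 0.10945 O.
18.96 wt% Al2O3 ÷ 101.961 g/mol = 0.18595 mol, giving 0.37190 Al and 0.55785 O.
65.74 wt% SiO2 ÷ 60.083 g/mol = 1.09415 mol, giving 1.09415 Si and 2.18830 O.
Oxygen sums to 2.92933; scaling by 8/2.92933 = 2.73100 puts the formula on 8 O.
Si: 1.09415 × 2.73100 = 2.988 atoms per formula unit.

2.988 Si apfu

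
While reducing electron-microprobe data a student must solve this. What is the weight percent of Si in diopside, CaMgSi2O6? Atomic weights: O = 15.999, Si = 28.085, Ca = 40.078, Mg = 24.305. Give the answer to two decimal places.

M(CaMgSi2O6) = 216.547 g/mol.
Si contributes 2 × 28.085 = 56.170 g per mole.
56.170/216.547 = 0.2594 → 25.94%.

25.94 weight percent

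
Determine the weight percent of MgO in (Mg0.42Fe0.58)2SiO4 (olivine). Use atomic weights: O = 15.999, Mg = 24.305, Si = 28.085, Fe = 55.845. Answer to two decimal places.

19.10 wt%

Molar mass of (Mg0.42Fe0.58)2SiO4 = 0.84*24.305 + 1.16*55.845 + 1*28.085 + 4*15.999 = 177.277 g/mol.
Each formula unit contains 0.84 Mg, equivalent to 0.84/1 = 0.8400 mol MgO.
M(MgO) = 1×24.305 + 1×15.999 = 40.304 g/mol.
Mass of MgO per formula unit = 0.8400 × 40.304 = 33.855 g.
MgO wt% = 33.855 / 177.277 × 100 = 19.10%.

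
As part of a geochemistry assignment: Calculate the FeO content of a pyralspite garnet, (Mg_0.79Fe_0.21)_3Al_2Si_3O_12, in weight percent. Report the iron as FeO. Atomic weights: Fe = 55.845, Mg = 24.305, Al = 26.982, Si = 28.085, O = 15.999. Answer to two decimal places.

M((Mg_0.79Fe_0.21)_3Al_2Si_3O_12) = 422.992 g/mol; M(FeO) = 71.844 g/mol.
Moles FeO per formula unit = 0.63 Fe ÷ 1 = 0.6300.
FeO fraction = (0.6300 × 71.844) / 422.992 = 45.262/422.992 = 0.1070.

10.70 wt%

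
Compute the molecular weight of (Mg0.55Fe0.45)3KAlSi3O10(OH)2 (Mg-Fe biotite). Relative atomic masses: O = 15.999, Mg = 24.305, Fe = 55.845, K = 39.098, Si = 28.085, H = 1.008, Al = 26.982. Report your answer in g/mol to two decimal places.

459.83 g/mol

The formula mass is the sum 1.65*24.305 + 1.35*55.845 + 1*39.098 + 1*26.982 + 3*28.085 + 12*15.999 + 2*1.008.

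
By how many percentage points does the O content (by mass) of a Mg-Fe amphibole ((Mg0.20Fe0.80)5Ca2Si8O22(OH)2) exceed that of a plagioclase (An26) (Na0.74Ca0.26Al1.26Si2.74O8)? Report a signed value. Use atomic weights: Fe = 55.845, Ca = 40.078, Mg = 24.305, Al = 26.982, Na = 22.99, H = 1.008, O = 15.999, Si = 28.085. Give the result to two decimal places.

-7.14 percentage points

O in (Mg0.20Fe0.80)5Ca2Si8O22(OH)2: molar mass 938.513 g/mol; 24×15.999 = 383.976 g → 40.91 wt%.
O in Na0.74Ca0.26Al1.26Si2.74O8: molar mass 266.375 g/mol; 8×15.999 = 127.992 g → 48.05 wt%.
Difference = 40.91 − 48.05 = -7.14 percentage points.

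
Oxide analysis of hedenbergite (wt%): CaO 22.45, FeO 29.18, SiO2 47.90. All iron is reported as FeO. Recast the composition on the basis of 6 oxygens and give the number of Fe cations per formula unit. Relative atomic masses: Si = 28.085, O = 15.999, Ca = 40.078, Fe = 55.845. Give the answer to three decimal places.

CaO (M=56.077): mol = 0.40034; Ca = 0.40034, O = 0.40034.
FeO (M=71.844): mol = 0.40616; Fe = 0.40616, O = 0.40616.
SiO2 (M=60.083): mol = 0.79723; Si = 0.79723, O = 1.59446.
ΣO = 2.40096; factor = 6/ΣO = 2.49900.
Fe apfu = 0.40616 × 2.49900 = 1.015.

1.015 Fe apfu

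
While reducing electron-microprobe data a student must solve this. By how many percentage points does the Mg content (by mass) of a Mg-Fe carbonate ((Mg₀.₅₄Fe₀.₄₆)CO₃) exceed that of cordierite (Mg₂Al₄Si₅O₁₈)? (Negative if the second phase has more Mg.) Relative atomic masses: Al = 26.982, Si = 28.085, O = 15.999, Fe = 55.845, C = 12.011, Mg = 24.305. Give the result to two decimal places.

4.97 percentage points

Mg in (Mg₀.₅₄Fe₀.₄₆)CO₃: molar mass 98.821 g/mol; 0.54×24.305 = 13.125 g → 13.28 wt%.
Mg in Mg₂Al₄Si₅O₁₈: molar mass 584.945 g/mol; 2×24.305 = 48.610 g → 8.31 wt%.
Difference = 13.28 − 8.31 = 4.97 percentage points.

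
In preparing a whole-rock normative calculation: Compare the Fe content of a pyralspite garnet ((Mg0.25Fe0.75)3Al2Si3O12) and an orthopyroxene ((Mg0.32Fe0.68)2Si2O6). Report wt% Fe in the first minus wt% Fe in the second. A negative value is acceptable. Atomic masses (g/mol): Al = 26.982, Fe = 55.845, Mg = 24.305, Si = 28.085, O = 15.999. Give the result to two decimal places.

First mineral: 125.651 g Fe in 474.087 g formula = 26.50 wt% Fe.
Second mineral: 75.949 g Fe in 243.668 g formula = 31.17 wt% Fe.
26.50% − 31.17% gives a difference of -4.67 percentage points.

-4.67 percentage points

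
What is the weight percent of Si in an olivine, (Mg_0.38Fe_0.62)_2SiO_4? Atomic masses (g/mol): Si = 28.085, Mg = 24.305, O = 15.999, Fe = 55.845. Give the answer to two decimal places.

M((Mg_0.38Fe_0.62)_2SiO_4) = 179.801 g/mol.
Si contributes 1 × 28.085 = 28.085 g per mole.
28.085/179.801 = 0.1562 → 15.62%.

15.62 wt%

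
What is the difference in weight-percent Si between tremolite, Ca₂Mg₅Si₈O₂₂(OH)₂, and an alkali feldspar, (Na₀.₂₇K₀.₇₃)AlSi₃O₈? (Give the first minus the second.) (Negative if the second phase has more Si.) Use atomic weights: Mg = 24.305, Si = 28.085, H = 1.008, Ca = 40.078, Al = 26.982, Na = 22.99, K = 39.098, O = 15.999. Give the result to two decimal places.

-3.09 percentage points

Si in Ca₂Mg₅Si₈O₂₂(OH)₂: molar mass 812.353 g/mol; 8×28.085 = 224.680 g → 27.66 wt%.
Si in (Na₀.₂₇K₀.₇₃)AlSi₃O₈: molar mass 273.978 g/mol; 3×28.085 = 84.255 g → 30.75 wt%.
Difference = 27.66 − 30.75 = -3.09 percentage points.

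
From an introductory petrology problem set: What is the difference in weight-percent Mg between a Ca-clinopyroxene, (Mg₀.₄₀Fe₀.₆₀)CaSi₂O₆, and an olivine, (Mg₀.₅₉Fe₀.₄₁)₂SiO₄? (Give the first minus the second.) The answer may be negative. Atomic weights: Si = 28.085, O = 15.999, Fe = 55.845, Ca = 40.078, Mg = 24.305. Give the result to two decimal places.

Mg in (Mg₀.₄₀Fe₀.₆₀)CaSi₂O₆: molar mass 235.471 g/mol; 0.40×24.305 = 9.722 g → 4.13 wt%.
Mg in (Mg₀.₅₉Fe₀.₄₁)₂SiO₄: molar mass 166.554 g/mol; 1.18×24.305 = 28.680 g → 17.22 wt%.
Difference = 4.13 − 17.22 = -13.09 percentage points.

-13.09 percentage points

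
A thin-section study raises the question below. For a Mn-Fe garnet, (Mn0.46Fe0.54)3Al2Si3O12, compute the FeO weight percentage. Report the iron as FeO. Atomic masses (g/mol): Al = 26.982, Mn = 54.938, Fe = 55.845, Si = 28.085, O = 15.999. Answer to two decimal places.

Molar mass of (Mn0.46Fe0.54)3Al2Si3O12 = 1.38×54.938 + 1.62×55.845 + 2×26.982 + 3×28.085 + 12×15.999 = 496.490 g/mol.
Each formula unit contains 1.62 Fe, equivalent to 1.62/1 = 1.6200 mol FeO.
M(FeO) = 1×55.845 + 1×15.999 = 71.844 g/mol.
Mass of FeO per formula unit = 1.6200 × 71.844 = 116.387 g.
FeO wt% = 116.387 / 496.490 × 100 = 23.44%.

23.44 wt%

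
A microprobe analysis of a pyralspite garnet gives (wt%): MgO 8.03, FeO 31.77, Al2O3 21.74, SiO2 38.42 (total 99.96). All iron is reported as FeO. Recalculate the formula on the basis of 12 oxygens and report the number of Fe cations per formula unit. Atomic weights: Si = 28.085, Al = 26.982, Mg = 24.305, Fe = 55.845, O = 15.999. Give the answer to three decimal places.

2.073 Fe apfu

MgO (M=40.304): mol = 0.19924; Mg = 0.19924, O = 0.19924.
FeO (M=71.844): mol = 0.44221; Fe = 0.44221, O = 0.44221.
Al2O3 (M=101.961): mol = 0.21322; Al = 0.42644, O = 0.63966.
SiO2 (M=60.083): mol = 0.63945; Si = 0.63945, O = 1.27890.
ΣO = 2.56001; factor = 12/ΣO = 4.68748.
Fe apfu = 0.44221 × 4.68748 = 2.073.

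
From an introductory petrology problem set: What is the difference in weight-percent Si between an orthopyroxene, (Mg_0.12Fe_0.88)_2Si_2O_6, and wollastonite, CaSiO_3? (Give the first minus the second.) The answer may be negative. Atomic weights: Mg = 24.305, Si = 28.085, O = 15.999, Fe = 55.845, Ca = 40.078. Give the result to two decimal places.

-2.26 percentage points

M((Mg_0.12Fe_0.88)_2Si_2O_6) = 256.284 g/mol, so wt% Si = 56.170/256.284 × 100 = 21.92%.
M(CaSiO_3) = 116.160 g/mol, so wt% Si = 28.085/116.160 × 100 = 24.18%.
21.92 − 24.18 = -2.26 pp.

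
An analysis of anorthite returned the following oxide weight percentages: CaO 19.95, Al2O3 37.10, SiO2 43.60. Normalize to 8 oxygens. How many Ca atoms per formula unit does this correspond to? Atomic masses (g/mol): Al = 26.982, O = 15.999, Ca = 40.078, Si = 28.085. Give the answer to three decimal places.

CaO: 19.95/56.077 = 0.35576 mol → 0.35576 mol Ca, 0.35576 mol O.
Al2O3: 37.10/101.961 = 0.36386 mol → 0.72772 mol Al, 1.09158 mol O.
SiO2: 43.60/60.083 = 0.72566 mol → 0.72566 mol Si, 1.45132 mol O.
Total oxygen = 2.89866 mol. Normalization factor = 8/2.89866 = 2.75990.
Ca per 8 O = 0.35576 × 2.75990 = 0.982.

0.982 Ca apfu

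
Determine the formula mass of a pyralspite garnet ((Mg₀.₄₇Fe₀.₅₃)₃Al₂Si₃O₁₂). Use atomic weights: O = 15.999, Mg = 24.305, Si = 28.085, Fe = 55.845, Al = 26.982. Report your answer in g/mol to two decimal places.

453.27 g/mol

M = 1.41·24.305 + 1.59·55.845 + 2·26.982 + 3·28.085 + 12·15.999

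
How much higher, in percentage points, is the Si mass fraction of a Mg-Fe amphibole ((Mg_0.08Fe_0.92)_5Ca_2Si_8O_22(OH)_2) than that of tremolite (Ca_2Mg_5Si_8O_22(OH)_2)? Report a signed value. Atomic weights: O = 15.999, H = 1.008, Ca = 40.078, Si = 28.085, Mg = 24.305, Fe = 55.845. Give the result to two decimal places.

Si in (Mg_0.08Fe_0.92)_5Ca_2Si_8O_22(OH)_2: molar mass 957.437 g/mol; 8×28.085 = 224.680 g → 23.47 wt%.
Si in Ca_2Mg_5Si_8O_22(OH)_2: molar mass 812.353 g/mol; 8×28.085 = 224.680 g → 27.66 wt%.
Difference = 23.47 − 27.66 = -4.19 percentage points.

-4.19 percentage points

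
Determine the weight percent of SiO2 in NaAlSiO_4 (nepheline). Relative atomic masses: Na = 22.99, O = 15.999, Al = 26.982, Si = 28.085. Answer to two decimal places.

Formula mass = 142.053 g/mol.
1 Si → 1.0000 mol SiO2 per formula unit; M(SiO2) = 60.083, so SiO2 mass = 60.083 g.
60.083/142.053 × 100 = 42.30 wt%.

42.30 wt%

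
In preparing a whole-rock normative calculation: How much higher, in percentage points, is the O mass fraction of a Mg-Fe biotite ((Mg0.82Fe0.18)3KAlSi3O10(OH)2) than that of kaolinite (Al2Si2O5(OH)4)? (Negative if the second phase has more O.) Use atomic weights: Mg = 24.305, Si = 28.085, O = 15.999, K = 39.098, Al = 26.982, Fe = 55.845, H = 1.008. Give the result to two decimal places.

-11.57 percentage points

M((Mg0.82Fe0.18)3KAlSi3O10(OH)2) = 434.286 g/mol, so wt% O = 191.988/434.286 × 100 = 44.21%.
M(Al2Si2O5(OH)4) = 258.157 g/mol, so wt% O = 143.991/258.157 × 100 = 55.78%.
44.21 − 55.78 = -11.57 pp.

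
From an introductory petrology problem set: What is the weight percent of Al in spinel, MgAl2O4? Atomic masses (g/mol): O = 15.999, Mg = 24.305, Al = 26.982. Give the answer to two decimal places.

37.93 wt%

Molar mass of MgAl2O4: 1*24.305 + 2*26.982 + 4*15.999 = 142.265 g/mol.
Mass of Al per formula unit: 2 × 26.982 = 53.964 g.
Weight fraction Al = 53.964 / 142.265 = 0.3793.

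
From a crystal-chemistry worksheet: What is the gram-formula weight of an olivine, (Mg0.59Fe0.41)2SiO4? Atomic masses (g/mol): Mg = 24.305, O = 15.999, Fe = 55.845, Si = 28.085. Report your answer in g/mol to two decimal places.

Mg: 1.18 × 24.305 = 28.6799
Fe: 0.82 × 55.845 = 45.7929
Si: 1 × 28.085 = 28.0850
O: 4 × 15.999 = 63.9960
Summing the contributions gives the formula mass.

166.55 g/mol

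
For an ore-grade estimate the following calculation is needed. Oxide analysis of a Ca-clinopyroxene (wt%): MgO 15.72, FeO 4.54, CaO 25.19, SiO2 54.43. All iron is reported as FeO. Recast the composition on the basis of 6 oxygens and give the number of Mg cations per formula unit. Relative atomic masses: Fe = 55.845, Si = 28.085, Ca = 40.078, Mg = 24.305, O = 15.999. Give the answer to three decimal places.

0.862 Mg apfu

MgO (M=40.304): mol = 0.39004; Mg = 0.39004, O = 0.39004.
FeO (M=71.844): mol = 0.06319; Fe = 0.06319, O = 0.06319.
CaO (M=56.077): mol = 0.44920; Ca = 0.44920, O = 0.44920.
SiO2 (M=60.083): mol = 0.90591; Si = 0.90591, O = 1.81182.
ΣO = 2.71425; factor = 6/ΣO = 2.21056.
Mg apfu = 0.39004 × 2.21056 = 0.862.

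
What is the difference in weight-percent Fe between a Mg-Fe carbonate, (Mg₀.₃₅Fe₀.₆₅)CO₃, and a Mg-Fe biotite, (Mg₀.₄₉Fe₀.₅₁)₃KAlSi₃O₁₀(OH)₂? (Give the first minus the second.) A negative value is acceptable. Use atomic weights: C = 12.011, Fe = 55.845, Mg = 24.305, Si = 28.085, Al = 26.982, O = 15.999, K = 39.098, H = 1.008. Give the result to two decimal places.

16.28 percentage points

M((Mg₀.₃₅Fe₀.₆₅)CO₃) = 104.814 g/mol, so wt% Fe = 36.299/104.814 × 100 = 34.63%.
M((Mg₀.₄₉Fe₀.₅₁)₃KAlSi₃O₁₀(OH)₂) = 465.510 g/mol, so wt% Fe = 85.443/465.510 × 100 = 18.35%.
34.63 − 18.35 = 16.28 pp.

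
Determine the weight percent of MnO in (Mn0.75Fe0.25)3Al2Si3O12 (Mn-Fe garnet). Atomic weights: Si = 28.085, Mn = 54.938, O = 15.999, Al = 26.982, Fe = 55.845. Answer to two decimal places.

Formula mass = 495.701 g/mol.
2.25 Mn → 2.2500 mol MnO per formula unit; M(MnO) = 70.937, so MnO mass = 159.608 g.
159.608/495.701 × 100 = 32.20 wt%.

32.20 wt%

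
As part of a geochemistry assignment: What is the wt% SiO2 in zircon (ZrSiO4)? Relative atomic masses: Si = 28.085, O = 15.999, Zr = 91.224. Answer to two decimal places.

Molar mass of ZrSiO4 = 1·91.224 + 1·28.085 + 4·15.999 = 183.305 g/mol.
Each formula unit contains 1 Si, equivalent to 1/1 = 1.0000 mol SiO2.
M(SiO2) = 1×28.085 + 2×15.999 = 60.083 g/mol.
Mass of SiO2 per formula unit = 1.0000 × 60.083 = 60.083 g.
SiO2 wt% = 60.083 / 183.305 × 100 = 32.78%.

32.78 wt%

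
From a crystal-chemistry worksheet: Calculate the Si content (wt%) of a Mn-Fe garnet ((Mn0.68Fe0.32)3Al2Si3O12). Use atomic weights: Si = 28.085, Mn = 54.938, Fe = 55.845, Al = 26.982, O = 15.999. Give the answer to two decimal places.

16.99 wt%

Formula mass = 2.04·54.938 + 0.96·55.845 + 2·26.982 + 3·28.085 + 12·15.999 = 495.892 g/mol, of which 84.255 g is Si.
So Si makes up 84.255/495.892 = 0.1699 of the mass, i.e. 16.99%.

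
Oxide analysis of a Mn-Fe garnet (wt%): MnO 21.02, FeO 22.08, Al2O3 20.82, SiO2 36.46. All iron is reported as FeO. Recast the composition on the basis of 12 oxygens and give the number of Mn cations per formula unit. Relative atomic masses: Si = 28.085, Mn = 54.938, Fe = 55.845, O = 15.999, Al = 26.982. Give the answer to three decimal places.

MnO: 21.02/70.937 = 0.29632 mol → 0.29632 mol Mn, 0.29632 mol O.
FeO: 22.08/71.844 = 0.30733 mol → 0.30733 mol Fe, 0.30733 mol O.
Al2O3: 20.82/101.961 = 0.20420 mol → 0.40840 mol Al, 0.61260 mol O.
SiO2: 36.46/60.083 = 0.60683 mol → 0.60683 mol Si, 1.21366 mol O.
Total oxygen = 2.42991 mol. Normalization factor = 12/2.42991 = 4.93845.
Mn per 12 O = 0.29632 × 4.93845 = 1.463.

1.463 Mn apfu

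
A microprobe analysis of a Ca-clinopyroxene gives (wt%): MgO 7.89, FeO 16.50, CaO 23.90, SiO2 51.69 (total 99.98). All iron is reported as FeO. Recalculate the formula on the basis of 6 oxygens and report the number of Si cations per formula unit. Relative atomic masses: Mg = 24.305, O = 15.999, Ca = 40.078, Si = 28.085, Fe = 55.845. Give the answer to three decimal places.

MgO: 7.89/40.304 = 0.19576 mol → 0.19576 mol Mg, 0.19576 mol O.
FeO: 16.50/71.844 = 0.22966 mol → 0.22966 mol Fe, 0.22966 mol O.
CaO: 23.90/56.077 = 0.42620 mol → 0.42620 mol Ca, 0.42620 mol O.
SiO2: 51.69/60.083 = 0.86031 mol → 0.86031 mol Si, 1.72062 mol O.
Total oxygen = 2.57224 mol. Normalization factor = 6/2.57224 = 2.33260.
Si per 6 O = 0.86031 × 2.33260 = 2.007.

2.007 Si apfu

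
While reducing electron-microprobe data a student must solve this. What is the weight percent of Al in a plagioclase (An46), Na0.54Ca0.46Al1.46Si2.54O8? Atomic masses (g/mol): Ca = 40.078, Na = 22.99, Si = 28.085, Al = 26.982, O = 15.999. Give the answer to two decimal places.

14.61 mass %

Molar mass of Na0.54Ca0.46Al1.46Si2.54O8: 0.54×22.99 + 0.46×40.078 + 1.46×26.982 + 2.54×28.085 + 8×15.999 = 269.572 g/mol.
Mass of Al per formula unit: 1.46 × 26.982 = 39.394 g.
Weight fraction Al = 39.394 / 269.572 = 0.1461.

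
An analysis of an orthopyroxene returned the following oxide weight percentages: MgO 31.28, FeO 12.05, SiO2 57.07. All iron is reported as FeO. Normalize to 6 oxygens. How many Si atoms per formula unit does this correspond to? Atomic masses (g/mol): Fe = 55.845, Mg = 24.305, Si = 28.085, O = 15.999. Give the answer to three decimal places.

2.004 Si apfu

MgO: 31.28/40.304 = 0.77610 mol → 0.77610 mol Mg, 0.77610 mol O.
FeO: 12.05/71.844 = 0.16772 mol → 0.16772 mol Fe, 0.16772 mol O.
SiO2: 57.07/60.083 = 0.94985 mol → 0.94985 mol Si, 1.89970 mol O.
Total oxygen = 2.84352 mol. Normalization factor = 6/2.84352 = 2.11006.
Si per 6 O = 0.94985 × 2.11006 = 2.004.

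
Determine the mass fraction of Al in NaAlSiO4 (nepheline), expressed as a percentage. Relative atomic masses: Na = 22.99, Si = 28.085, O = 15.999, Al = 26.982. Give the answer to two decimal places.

Formula mass = 1·22.99 + 1·26.982 + 1·28.085 + 4·15.999 = 142.053 g/mol, of which 26.982 g is Al.
So Al makes up 26.982/142.053 = 0.1899 of the mass, i.e. 18.99%.

18.99 wt%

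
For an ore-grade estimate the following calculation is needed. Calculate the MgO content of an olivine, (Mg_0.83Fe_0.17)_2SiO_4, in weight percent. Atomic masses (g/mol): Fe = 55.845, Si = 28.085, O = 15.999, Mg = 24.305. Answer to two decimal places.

Molar mass of (Mg_0.83Fe_0.17)_2SiO_4 = 1.66*24.305 + 0.34*55.845 + 1*28.085 + 4*15.999 = 151.415 g/mol.
Each formula unit contains 1.66 Mg, equivalent to 1.66/1 = 1.6600 mol MgO.
M(MgO) = 1×24.305 + 1×15.999 = 40.304 g/mol.
Mass of MgO per formula unit = 1.6600 × 40.304 = 66.905 g.
MgO wt% = 66.905 / 151.415 × 100 = 44.19%.

44.19 wt%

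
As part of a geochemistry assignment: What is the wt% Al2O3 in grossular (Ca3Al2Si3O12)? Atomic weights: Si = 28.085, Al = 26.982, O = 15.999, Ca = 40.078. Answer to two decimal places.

Formula mass = 450.441 g/mol.
2 Al → 1.0000 mol Al2O3 per formula unit; M(Al2O3) = 101.961, so Al2O3 mass = 101.961 g.
101.961/450.441 × 100 = 22.64 wt%.

22.64 wt%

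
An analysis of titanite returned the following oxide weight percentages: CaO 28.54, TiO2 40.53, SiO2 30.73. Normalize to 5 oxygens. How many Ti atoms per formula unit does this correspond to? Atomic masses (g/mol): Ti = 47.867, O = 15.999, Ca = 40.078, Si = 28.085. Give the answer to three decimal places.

0.996 Ti apfu

CaO (M=56.077): mol = 0.50894; Ca = 0.50894, O = 0.50894.
TiO2 (M=79.865): mol = 0.50748; Ti = 0.50748, O = 1.01496.
SiO2 (M=60.083): mol = 0.51146; Si = 0.51146, O = 1.02292.
ΣO = 2.54682; factor = 5/ΣO = 1.96323.
Ti apfu = 0.50748 × 1.96323 = 0.996.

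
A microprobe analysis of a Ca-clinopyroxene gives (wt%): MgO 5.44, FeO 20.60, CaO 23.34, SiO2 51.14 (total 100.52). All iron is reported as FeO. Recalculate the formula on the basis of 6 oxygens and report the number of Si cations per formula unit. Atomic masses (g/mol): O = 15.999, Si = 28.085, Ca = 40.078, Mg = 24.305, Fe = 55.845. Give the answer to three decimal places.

MgO: 5.44/40.304 = 0.13497 mol → 0.13497 mol Mg, 0.13497 mol O.
FeO: 20.60/71.844 = 0.28673 mol → 0.28673 mol Fe, 0.28673 mol O.
CaO: 23.34/56.077 = 0.41621 mol → 0.41621 mol Ca, 0.41621 mol O.
SiO2: 51.14/60.083 = 0.85116 mol → 0.85116 mol Si, 1.70232 mol O.
Total oxygen = 2.54023 mol. Normalization factor = 6/2.54023 = 2.36199.
Si per 6 O = 0.85116 × 2.36199 = 2.010.

2.010 Si apfu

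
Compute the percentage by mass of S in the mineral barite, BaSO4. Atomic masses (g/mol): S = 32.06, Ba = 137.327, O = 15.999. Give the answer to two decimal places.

Molar mass of BaSO4: 1·137.327 + 1·32.06 + 4·15.999 = 233.383 g/mol.
Mass of S per formula unit: 1 × 32.06 = 32.060 g.
Weight fraction S = 32.060 / 233.383 = 0.1374.

13.74 wt%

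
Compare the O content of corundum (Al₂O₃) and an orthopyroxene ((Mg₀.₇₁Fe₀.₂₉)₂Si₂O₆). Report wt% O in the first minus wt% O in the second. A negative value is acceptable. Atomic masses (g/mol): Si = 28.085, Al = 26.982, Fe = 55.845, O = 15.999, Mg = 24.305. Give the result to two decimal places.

3.25 percentage points

M(Al₂O₃) = 101.961 g/mol, so wt% O = 47.997/101.961 × 100 = 47.07%.
M((Mg₀.₇₁Fe₀.₂₉)₂Si₂O₆) = 219.067 g/mol, so wt% O = 95.994/219.067 × 100 = 43.82%.
47.07 − 43.82 = 3.25 pp.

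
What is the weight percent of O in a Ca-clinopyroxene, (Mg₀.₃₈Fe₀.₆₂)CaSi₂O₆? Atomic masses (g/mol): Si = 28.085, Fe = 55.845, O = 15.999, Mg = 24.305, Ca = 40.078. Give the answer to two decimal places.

Formula mass = 0.38·24.305 + 0.62·55.845 + 1·40.078 + 2·28.085 + 6·15.999 = 236.102 g/mol, of which 95.994 g is O.
So O makes up 95.994/236.102 = 0.4066 of the mass, i.e. 40.66%.

40.66 mass %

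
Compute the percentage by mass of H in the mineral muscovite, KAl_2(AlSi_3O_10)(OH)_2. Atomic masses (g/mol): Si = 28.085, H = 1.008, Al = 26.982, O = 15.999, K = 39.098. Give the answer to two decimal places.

M(KAl_2(AlSi_3O_10)(OH)_2) = 398.303 g/mol.
H contributes 2 × 1.008 = 2.016 g per mole.
2.016/398.303 = 0.0051 → 0.51%.

0.51 mass %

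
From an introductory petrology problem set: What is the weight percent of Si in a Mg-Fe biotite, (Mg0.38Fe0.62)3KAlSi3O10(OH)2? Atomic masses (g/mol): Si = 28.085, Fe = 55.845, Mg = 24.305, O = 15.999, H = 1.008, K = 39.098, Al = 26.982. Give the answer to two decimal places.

Molar mass of (Mg0.38Fe0.62)3KAlSi3O10(OH)2: 1.14×24.305 + 1.86×55.845 + 1×39.098 + 1×26.982 + 3×28.085 + 12×15.999 + 2×1.008 = 475.918 g/mol.
Mass of Si per formula unit: 3 × 28.085 = 84.255 g.
Weight fraction Si = 84.255 / 475.918 = 0.1770.

17.70 weight percent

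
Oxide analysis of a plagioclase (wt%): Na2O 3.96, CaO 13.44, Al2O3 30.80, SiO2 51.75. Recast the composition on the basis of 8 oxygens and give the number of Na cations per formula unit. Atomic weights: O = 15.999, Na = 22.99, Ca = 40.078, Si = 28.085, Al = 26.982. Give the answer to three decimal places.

Na2O: 3.96/61.979 = 0.06389 mol → 0.12778 mol Na, 0.06389 mol O.
CaO: 13.44/56.077 = 0.23967 mol → 0.23967 mol Ca, 0.23967 mol O.
Al2O3: 30.80/101.961 = 0.30208 mol → 0.60416 mol Al, 0.90624 mol O.
SiO2: 51.75/60.083 = 0.86131 mol → 0.86131 mol Si, 1.72262 mol O.
Total oxygen = 2.93242 mol. Normalization factor = 8/2.93242 = 2.72812.
Na per 8 O = 0.12778 × 2.72812 = 0.349.

0.349 Na apfu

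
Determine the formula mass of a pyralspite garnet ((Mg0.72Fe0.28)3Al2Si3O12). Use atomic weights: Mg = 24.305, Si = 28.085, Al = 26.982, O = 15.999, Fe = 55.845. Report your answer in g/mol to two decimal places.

The formula mass is the sum 2.16×24.305 + 0.84×55.845 + 2×26.982 + 3×28.085 + 12×15.999.

429.62 g/mol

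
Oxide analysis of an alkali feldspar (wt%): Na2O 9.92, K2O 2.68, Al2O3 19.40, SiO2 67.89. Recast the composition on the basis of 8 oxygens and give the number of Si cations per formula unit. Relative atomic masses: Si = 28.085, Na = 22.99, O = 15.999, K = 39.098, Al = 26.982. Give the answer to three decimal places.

2.994 Si apfu

Na2O (M=61.979): mol = 0.16005; Na = 0.32010, O = 0.16005.
K2O (M=94.195): mol = 0.02845; K = 0.05690, O = 0.02845.
Al2O3 (M=101.961): mol = 0.19027; Al = 0.38054, O = 0.57081.
SiO2 (M=60.083): mol = 1.12994; Si = 1.12994, O = 2.25988.
ΣO = 3.01919; factor = 8/ΣO = 2.64972.
Si apfu = 1.12994 × 2.64972 = 2.994.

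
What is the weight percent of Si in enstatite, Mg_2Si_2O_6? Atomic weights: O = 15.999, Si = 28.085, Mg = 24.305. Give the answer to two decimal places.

Formula mass = 2·24.305 + 2·28.085 + 6·15.999 = 200.774 g/mol, of which 56.170 g is Si.
So Si makes up 56.170/200.774 = 0.2798 of the mass, i.e. 27.98%.

27.98 wt%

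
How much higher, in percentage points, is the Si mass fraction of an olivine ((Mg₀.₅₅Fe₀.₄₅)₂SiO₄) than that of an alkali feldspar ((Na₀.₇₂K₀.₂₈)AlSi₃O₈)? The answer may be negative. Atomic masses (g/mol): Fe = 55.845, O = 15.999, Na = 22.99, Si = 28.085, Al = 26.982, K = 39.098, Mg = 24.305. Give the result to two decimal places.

First mineral: 28.085 g Si in 169.077 g formula = 16.61 wt% Si.
Second mineral: 84.255 g Si in 266.729 g formula = 31.59 wt% Si.
16.61% − 31.59% gives a difference of -14.98 percentage points.

-14.98 percentage points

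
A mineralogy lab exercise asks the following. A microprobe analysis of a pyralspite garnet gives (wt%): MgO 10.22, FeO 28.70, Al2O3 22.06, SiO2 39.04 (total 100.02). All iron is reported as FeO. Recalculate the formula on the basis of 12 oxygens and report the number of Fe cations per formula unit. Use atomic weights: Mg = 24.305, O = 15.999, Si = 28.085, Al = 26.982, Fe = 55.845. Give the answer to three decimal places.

10.22 wt% MgO ÷ 40.304 g/mol = 0.25357 mol, giving 0.25357 Mg and 0.25357 O.
28.70 wt% FeO ÷ 71.844 g/mol = 0.39948 mol, giving 0.39948 Fe and 0.39948 O.
22.06 wt% Al2O3 ÷ 101.961 g/mol = 0.21636 mol, giving 0.43272 Al and 0.64908 O.
39.04 wt% SiO2 ÷ 60.083 g/mol = 0.64977 mol, giving 0.64977 Si and 1.29954 O.
Oxygen sums to 2.60167; scaling by 12/2.60167 = 4.61242 puts the formula on 12 O.
Fe: 0.39948 × 4.61242 = 1.843 atoms per formula unit.

1.843 Fe apfu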